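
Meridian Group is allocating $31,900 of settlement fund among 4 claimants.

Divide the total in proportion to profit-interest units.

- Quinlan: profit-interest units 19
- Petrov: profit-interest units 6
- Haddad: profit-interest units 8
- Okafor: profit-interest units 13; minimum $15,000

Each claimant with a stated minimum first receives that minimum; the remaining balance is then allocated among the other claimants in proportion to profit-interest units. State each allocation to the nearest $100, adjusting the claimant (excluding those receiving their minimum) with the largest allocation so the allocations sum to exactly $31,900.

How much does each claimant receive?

Minimums first: Okafor $15,000. Balance $16,900.
Balance split over remaining profit-interest units 33: Quinlan 9,730.30 → $9,700; Petrov 3,072.73 → $3,100; Haddad 4,096.97 → $4,100.

Quinlan: $9,700 | Petrov: $3,100 | Haddad: $4,100 | Okafor: $15,000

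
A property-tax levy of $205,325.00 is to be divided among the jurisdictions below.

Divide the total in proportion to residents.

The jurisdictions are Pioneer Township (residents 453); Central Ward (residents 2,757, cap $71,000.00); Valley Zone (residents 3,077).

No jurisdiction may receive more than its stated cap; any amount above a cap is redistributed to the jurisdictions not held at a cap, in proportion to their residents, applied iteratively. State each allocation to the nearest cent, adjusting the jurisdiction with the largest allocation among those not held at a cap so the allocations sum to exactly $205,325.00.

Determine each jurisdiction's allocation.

Combined residents = 6,287.
Pro-rata shares before constraints: Pioneer Township 14,794.3733; Central Ward 90,039.9276; Valley Zone 100,490.6991.
Cap binds for Central Ward ($71,000.00); remaining pool $134,325.00 reallocated over remaining residents 3,530.
Redistributed shares: Pioneer Township 17,237.7408 → $17,237.74; Valley Zone 117,087.2592 → $117,087.26.

Pioneer Township: $17,237.74 · Central Ward: $71,000.00 · Valley Zone: $117,087.26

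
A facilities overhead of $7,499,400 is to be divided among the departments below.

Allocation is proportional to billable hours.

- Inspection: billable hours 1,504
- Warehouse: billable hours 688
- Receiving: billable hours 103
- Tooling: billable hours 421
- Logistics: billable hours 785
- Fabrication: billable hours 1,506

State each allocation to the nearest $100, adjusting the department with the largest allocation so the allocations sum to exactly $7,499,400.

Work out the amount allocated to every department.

Inspection: $2,252,700; Warehouse: $1,030,500; Receiving: $154,300; Tooling: $630,600; Logistics: $1,175,800; Fabrication: $2,255,500

Total billable hours = 5,007.
Proportional shares: Inspection 1,504/5,007 × $7,499,400 = 2,252,665.79; Warehouse 688/5,007 × $7,499,400 = 1,030,474.78; Receiving 103/5,007 × $7,499,400 = 154,271.66; Tooling 421/5,007 × $7,499,400 = 630,566.69; Logistics 785/5,007 × $7,499,400 = 1,175,759.74; Fabrication 1,506/5,007 × $7,499,400 = 2,255,661.35.
After rounding ($100): Inspection $2,252,700; Warehouse $1,030,500; Receiving $154,300; Tooling $630,600; Logistics $1,175,800; Fabrication $2,255,700. Sum = $7,499,600.
Difference $7,499,400 − $7,499,600 = −$200 applied to largest allocation (Fabrication): Fabrication becomes $2,255,500.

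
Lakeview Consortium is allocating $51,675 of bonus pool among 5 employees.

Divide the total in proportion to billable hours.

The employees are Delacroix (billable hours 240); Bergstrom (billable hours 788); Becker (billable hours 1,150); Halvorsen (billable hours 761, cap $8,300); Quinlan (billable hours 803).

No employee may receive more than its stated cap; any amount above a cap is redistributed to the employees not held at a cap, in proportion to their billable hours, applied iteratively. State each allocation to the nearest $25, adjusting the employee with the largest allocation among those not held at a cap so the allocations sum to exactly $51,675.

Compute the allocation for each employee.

Total billable hours = 3,742.
Proportional shares (ignoring caps): Delacroix 3,314.27; Bergstrom 10,881.85; Becker 15,880.88; Halvorsen 10,509.00; Quinlan 11,089.00.
Cap binds for Halvorsen ($8,300); remaining pool $43,375 reallocated over remaining billable hours 2,981.
Shares after redistribution: Delacroix 3,492.12 → $3,500; Bergstrom 11,465.78 → $11,475; Becker 16,733.06 → $16,725; Quinlan 11,684.04 → $11,675.

Delacroix: $3,500 | Bergstrom: $11,475 | Becker: $16,725 | Halvorsen: $8,300 | Quinlan: $11,675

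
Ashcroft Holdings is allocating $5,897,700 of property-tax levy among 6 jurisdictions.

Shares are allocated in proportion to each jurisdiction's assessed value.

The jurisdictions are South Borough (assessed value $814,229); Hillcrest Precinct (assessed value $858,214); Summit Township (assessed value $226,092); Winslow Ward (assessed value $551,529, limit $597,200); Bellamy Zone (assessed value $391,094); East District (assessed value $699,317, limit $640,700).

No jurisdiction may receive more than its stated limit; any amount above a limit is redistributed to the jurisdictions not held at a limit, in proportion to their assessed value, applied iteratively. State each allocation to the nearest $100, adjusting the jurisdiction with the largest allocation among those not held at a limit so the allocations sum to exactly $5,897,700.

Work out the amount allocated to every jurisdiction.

Combined assessed value = 3,540,475.
Proportional shares (ignoring caps): South Borough 1,356,337.32; Hillcrest Precinct 1,429,607.24; Summit Township 376,622.57; Winslow Ward 918,733.39; Bellamy Zone 651,481.82; East District 1,164,917.67.
Capped: Winslow Ward ($597,200), East District ($640,700); balance $4,659,800 reallocated over remaining assessed value 2,289,629.
Shares after redistribution: South Borough 1,657,100.03 → $1,657,100; Hillcrest Precinct 1,746,617.29 → $1,746,600; Summit Township 460,137.21 → $460,100; Bellamy Zone 795,945.47 → $795,900.
Rounding difference +$100 applied to Hillcrest Precinct → $1,746,700.

South Borough: $1,657,100; Hillcrest Precinct: $1,746,700; Summit Township: $460,100; Winslow Ward: $597,200; Bellamy Zone: $795,900; East District: $640,700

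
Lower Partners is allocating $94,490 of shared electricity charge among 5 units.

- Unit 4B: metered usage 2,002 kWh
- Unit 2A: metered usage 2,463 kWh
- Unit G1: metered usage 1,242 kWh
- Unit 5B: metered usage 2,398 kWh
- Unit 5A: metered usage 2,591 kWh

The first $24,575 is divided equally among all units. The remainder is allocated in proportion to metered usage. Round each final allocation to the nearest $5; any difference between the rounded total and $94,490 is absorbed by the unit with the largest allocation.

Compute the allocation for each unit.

First tranche $24,575 split equally: $4,915 each.
Remainder $69,915 by metered usage (total 10,696): Unit 4B 13,086.18 → $13,085; Unit 2A 16,099.54 → $16,100; Unit G1 8,118.40 → $8,120; Unit 5B 15,674.66 → $15,675; Unit 5A 16,936.22 → $16,935.
Totals: Unit 4B $4,915 + $13,085 = $18,000; Unit 2A $4,915 + $16,100 = $21,015; Unit G1 $4,915 + $8,120 = $13,035; Unit 5B $4,915 + $15,675 = $20,590; Unit 5A $4,915 + $16,935 = $21,850.

Unit 4B: $18,000 | Unit 2A: $21,015 | Unit G1: $13,035 | Unit 5B: $20,590 | Unit 5A: $21,850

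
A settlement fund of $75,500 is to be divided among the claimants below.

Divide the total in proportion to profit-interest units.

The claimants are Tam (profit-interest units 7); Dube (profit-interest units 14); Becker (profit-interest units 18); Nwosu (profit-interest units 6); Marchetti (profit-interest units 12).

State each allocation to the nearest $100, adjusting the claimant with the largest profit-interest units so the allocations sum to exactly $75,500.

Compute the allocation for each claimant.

Tam: $9,300; Dube: $18,500; Becker: $23,900; Nwosu: $7,900; Marchetti: $15,900

Total profit-interest units = 57.
Proportional shares: Tam 7/57 × $75,500 = 9,271.93; Dube 14/57 × $75,500 = 18,543.86; Becker 18/57 × $75,500 = 23,842.11; Nwosu 6/57 × $75,500 = 7,947.37; Marchetti 12/57 × $75,500 = 15,894.74.
At nearest $100: Tam $9,300; Dube $18,500; Becker $23,800; Nwosu $7,900; Marchetti $15,900. Sum = $75,400.
Difference $75,500 − $75,400 = +$100 applied to largest profit-interest units (Becker): Becker becomes $23,900.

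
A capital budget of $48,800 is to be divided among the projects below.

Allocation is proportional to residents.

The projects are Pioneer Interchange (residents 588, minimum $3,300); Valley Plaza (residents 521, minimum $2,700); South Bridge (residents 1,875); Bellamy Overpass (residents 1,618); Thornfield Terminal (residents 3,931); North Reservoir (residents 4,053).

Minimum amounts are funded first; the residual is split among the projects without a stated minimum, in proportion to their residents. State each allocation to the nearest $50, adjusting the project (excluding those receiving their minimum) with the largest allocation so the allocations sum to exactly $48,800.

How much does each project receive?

Pioneer Interchange: $3,300 · Valley Plaza: $2,700 · South Bridge: $7,000 · Bellamy Overpass: $6,050 · Thornfield Terminal: $14,650 · North Reservoir: $15,100

Fund the minimums — Pioneer Interchange $3,300; Valley Plaza $2,700. Balance $42,800.
Balance split over remaining residents 11,477: South Bridge 6,992.25 → $7,000; Bellamy Overpass 6,033.84 → $6,050; Thornfield Terminal 14,659.48 → $14,650; North Reservoir 15,114.44 → $15,100.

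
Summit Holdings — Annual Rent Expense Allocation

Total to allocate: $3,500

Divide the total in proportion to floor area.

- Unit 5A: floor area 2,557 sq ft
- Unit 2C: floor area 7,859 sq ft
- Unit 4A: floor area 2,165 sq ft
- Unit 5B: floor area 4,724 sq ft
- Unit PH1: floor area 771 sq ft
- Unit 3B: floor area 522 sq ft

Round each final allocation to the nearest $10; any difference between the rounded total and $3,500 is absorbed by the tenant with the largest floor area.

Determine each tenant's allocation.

Floor area total: 18,598.
Proportional shares: Unit 5A 2,557/18,598 × $3,500 = 481.21; Unit 2C 7,859/18,598 × $3,500 = 1,479.00; Unit 4A 2,165/18,598 × $3,500 = 407.44; Unit 5B 4,724/18,598 × $3,500 = 889.02; Unit PH1 771/18,598 × $3,500 = 145.10; Unit 3B 522/18,598 × $3,500 = 98.24.
Rounded to nearest $10: Unit 5A $480; Unit 2C $1,480; Unit 4A $410; Unit 5B $890; Unit PH1 $150; Unit 3B $100. Sum = $3,510.
Difference $3,500 − $3,510 = −$10 applied to largest floor area (Unit 2C): Unit 2C becomes $1,470.

Unit 5A: $480; Unit 2C: $1,470; Unit 4A: $410; Unit 5B: $890; Unit PH1: $150; Unit 3B: $100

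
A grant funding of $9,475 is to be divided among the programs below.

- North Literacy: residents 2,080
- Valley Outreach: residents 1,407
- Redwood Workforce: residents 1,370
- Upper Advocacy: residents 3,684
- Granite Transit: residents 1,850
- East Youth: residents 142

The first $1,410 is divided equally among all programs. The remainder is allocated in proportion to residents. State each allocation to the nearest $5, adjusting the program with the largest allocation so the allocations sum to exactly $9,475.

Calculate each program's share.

North Literacy: $1,830; Valley Outreach: $1,310; Redwood Workforce: $1,285; Upper Advocacy: $3,055; Granite Transit: $1,650; East Youth: $345

First tranche $1,410 split equally: $235 each.
Remainder $8,065 by residents (total 10,533): North Literacy 1,592.63 → $1,595; Valley Outreach 1,077.32 → $1,075; Redwood Workforce 1,048.99 → $1,050; Upper Advocacy 2,820.80 → $2,820; Granite Transit 1,416.52 → $1,415; East Youth 108.73 → $110.
Totals: North Literacy $235 + $1,595 = $1,830; Valley Outreach $235 + $1,075 = $1,310; Redwood Workforce $235 + $1,050 = $1,285; Upper Advocacy $235 + $2,820 = $3,055; Granite Transit $235 + $1,415 = $1,650; East Youth $235 + $110 = $345.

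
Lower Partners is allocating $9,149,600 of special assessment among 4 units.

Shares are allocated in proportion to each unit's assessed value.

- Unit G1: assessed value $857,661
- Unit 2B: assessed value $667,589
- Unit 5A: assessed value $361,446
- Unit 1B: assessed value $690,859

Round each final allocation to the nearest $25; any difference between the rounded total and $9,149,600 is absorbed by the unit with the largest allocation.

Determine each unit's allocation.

Unit G1: $3,044,475 | Unit 2B: $2,369,750 | Unit 5A: $1,283,025 | Unit 1B: $2,452,350

Sum of assessed value: 2,577,555.
Pro-rata amounts: Unit G1 857,661/2,577,555 × $9,149,600 = 3,044,456.89; Unit 2B 667,589/2,577,555 × $9,149,600 = 2,369,754.40; Unit 5A 361,446/2,577,555 × $9,149,600 = 1,283,032.30; Unit 1B 690,859/2,577,555 × $9,149,600 = 2,452,356.40.
After rounding ($25): Unit G1 $3,044,450; Unit 2B $2,369,750; Unit 5A $1,283,025; Unit 1B $2,452,350. Sum = $9,149,575.
Difference $9,149,600 − $9,149,575 = +$25 applied to largest allocation (Unit G1): Unit G1 becomes $3,044,475.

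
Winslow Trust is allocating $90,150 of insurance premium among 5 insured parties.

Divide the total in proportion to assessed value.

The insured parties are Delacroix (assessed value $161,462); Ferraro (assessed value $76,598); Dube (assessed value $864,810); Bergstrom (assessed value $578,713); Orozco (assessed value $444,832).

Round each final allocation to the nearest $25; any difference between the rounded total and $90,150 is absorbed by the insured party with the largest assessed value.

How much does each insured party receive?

Delacroix: $6,850 | Ferraro: $3,250 | Dube: $36,675 | Bergstrom: $24,525 | Orozco: $18,850

Total assessed value = 161,462 + 76,598 + 864,810 + 578,713 + 444,832 = 2,126,415.
Proportional shares: Delacroix 6,845.23; Ferraro 3,247.40; Dube 36,663.88; Bergstrom 24,534.71; Orozco 18,858.79.
At nearest $25: Delacroix $6,850; Ferraro $3,250; Dube $36,675; Bergstrom $24,525; Orozco $18,850. Sum = $90,150.
Sum already equals the total — no adjustment.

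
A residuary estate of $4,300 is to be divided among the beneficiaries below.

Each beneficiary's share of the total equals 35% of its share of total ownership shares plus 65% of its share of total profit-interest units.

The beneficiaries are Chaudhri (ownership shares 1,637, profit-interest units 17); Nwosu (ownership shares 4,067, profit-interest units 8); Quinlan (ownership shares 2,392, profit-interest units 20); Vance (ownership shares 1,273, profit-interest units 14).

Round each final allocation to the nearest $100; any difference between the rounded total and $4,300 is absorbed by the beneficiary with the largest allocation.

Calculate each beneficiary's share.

Chaudhri: $1,100 · Nwosu: $1,000 · Quinlan: $1,300 · Vance: $900

Totals — ownership shares 9,369, profit-interest units 59.
Blended shares (35% ownership shares + 65% profit-interest units): Chaudhri 0.2484; Nwosu 0.2401; Quinlan 0.3097; Vance 0.2018.
Proportional shares: Chaudhri 1,068.30; Nwosu 1,032.29; Quinlan 1,331.70; Vance 867.71.
At nearest $100: Chaudhri $1,100; Nwosu $1,000; Quinlan $1,300; Vance $900. Sum = $4,300.
No rounding difference to absorb.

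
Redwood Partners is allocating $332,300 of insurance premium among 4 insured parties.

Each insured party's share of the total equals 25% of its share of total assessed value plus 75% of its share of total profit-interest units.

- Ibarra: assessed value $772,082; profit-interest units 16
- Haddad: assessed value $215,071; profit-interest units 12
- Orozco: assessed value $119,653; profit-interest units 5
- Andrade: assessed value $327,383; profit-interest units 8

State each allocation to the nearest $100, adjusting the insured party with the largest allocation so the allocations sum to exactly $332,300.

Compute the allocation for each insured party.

Totals — assessed value 1,434,189, profit-interest units 41.
Combined weights (25% assessed value + 75% profit-interest units): Ibarra 0.4273; Haddad 0.2570; Orozco 0.1123; Andrade 0.2034.
Raw shares: Ibarra 141,981.17; Haddad 85,401.83; Orozco 37,324.16; Andrade 67,592.84.
After rounding ($100): Ibarra $142,000; Haddad $85,400; Orozco $37,300; Andrade $67,600. Sum = $332,300.
Sum already equals the total — no adjustment.

Ibarra: $142,000; Haddad: $85,400; Orozco: $37,300; Andrade: $67,600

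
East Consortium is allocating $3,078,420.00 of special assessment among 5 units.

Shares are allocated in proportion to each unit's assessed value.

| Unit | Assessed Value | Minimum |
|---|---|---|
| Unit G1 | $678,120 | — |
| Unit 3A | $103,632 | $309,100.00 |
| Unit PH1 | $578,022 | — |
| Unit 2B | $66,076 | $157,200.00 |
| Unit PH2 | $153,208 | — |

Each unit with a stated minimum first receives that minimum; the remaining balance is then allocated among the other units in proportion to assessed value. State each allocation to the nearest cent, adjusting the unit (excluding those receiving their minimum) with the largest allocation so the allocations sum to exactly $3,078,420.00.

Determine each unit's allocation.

Guaranteed amounts: Unit 3A $309,100.00; Unit 2B $157,200.00. Residual $2,612,120.00.
Residual split over remaining assessed value 1,409,350: Unit G1 1,256,842.3844 → $1,256,842.38; Unit PH1 1,071,318.5700 → $1,071,318.57; Unit PH2 283,959.0456 → $283,959.05.

Unit G1: $1,256,842.38 | Unit 3A: $309,100.00 | Unit PH1: $1,071,318.57 | Unit 2B: $157,200.00 | Unit PH2: $283,959.05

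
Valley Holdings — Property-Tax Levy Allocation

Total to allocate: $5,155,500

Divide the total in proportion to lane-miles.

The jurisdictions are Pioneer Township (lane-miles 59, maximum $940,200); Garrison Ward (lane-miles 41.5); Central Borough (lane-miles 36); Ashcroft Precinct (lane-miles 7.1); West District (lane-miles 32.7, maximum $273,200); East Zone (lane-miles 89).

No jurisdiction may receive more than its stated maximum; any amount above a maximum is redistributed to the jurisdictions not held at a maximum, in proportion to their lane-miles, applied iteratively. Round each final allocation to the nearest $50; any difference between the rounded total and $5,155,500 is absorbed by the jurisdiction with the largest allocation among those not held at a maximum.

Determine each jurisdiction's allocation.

Pioneer Township: $940,200 | Garrison Ward: $942,400 | Central Borough: $817,500 | Ashcroft Precinct: $161,250 | West District: $273,200 | East Zone: $2,020,950

Lane-miles total: 265.3.
Unconstrained shares: Pioneer Township 1,146,530.34; Garrison Ward 806,457.78; Central Borough 699,577.84; Ashcroft Precinct 137,972.30; West District 635,449.87; East Zone 1,729,511.87.
Cap binds for Pioneer Township ($940,200), West District ($273,200); residual $3,942,100 reallocated over remaining lane-miles 173.6.
Shares after redistribution: Garrison Ward 942,379.90 → $942,400; Central Borough 817,486.18 → $817,500; Ashcroft Precinct 161,226.44 → $161,250; East Zone 2,021,007.49 → $2,021,000.
Rounding difference −$50 applied to East Zone → $2,020,950.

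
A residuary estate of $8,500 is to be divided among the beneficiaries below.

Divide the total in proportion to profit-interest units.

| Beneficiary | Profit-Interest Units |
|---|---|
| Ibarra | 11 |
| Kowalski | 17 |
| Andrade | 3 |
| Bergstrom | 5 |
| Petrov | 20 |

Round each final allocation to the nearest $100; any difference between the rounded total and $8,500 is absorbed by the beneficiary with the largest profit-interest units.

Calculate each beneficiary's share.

Profit-interest units total: 56.
Unrounded shares: Ibarra 11/56 × $8,500 = 1,669.64; Kowalski 17/56 × $8,500 = 2,580.36; Andrade 3/56 × $8,500 = 455.36; Bergstrom 5/56 × $8,500 = 758.93; Petrov 20/56 × $8,500 = 3,035.71.
After rounding ($100): Ibarra $1,700; Kowalski $2,600; Andrade $500; Bergstrom $800; Petrov $3,000. Sum = $8,600.
Difference $8,500 − $8,600 = −$100 applied to largest profit-interest units (Petrov): Petrov becomes $2,900.

Ibarra: $1,700; Kowalski: $2,600; Andrade: $500; Bergstrom: $800; Petrov: $2,900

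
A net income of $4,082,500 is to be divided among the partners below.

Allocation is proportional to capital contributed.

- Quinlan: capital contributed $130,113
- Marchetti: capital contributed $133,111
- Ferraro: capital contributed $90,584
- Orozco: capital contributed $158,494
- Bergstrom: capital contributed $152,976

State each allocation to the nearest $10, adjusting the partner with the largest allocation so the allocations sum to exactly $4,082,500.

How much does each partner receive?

Combined capital contributed = 665,278.
Pro-rata amounts: Quinlan 130,113/665,278 × $4,082,500 = 798,442.64; Marchetti 133,111/665,278 × $4,082,500 = 816,839.96; Ferraro 90,584/665,278 × $4,082,500 = 555,871.65; Orozco 158,494/665,278 × $4,082,500 = 972,603.57; Bergstrom 152,976/665,278 × $4,082,500 = 938,742.18.
Rounded to nearest $10: Quinlan $798,440; Marchetti $816,840; Ferraro $555,870; Orozco $972,600; Bergstrom $938,740. Sum = $4,082,490.
Difference $4,082,500 − $4,082,490 = +$10 applied to largest allocation (Orozco): Orozco becomes $972,610.

Quinlan: $798,440 · Marchetti: $816,840 · Ferraro: $555,870 · Orozco: $972,610 · Bergstrom: $938,740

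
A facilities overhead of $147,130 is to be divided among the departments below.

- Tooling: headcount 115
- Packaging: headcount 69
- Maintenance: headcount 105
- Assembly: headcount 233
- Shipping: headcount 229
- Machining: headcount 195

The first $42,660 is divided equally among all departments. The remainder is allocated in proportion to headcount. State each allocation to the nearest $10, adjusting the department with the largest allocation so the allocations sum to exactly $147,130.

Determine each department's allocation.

Tooling: $19,810; Packaging: $14,730; Maintenance: $18,710; Assembly: $32,840; Shipping: $32,400; Machining: $28,640

Equal tier: $42,660 ÷ 6 = $7,110 apiece.
Remainder $104,470 by headcount (total 946): Tooling 12,699.84 → $12,700; Packaging 7,619.90 → $7,620; Maintenance 11,595.51 → $11,600; Assembly 25,730.98 → $25,730; Shipping 25,289.25 → $25,290; Machining 21,534.51 → $21,530.
Totals: Tooling $7,110 + $12,700 = $19,810; Packaging $7,110 + $7,620 = $14,730; Maintenance $7,110 + $11,600 = $18,710; Assembly $7,110 + $25,730 = $32,840; Shipping $7,110 + $25,290 = $32,400; Machining $7,110 + $21,530 = $28,640.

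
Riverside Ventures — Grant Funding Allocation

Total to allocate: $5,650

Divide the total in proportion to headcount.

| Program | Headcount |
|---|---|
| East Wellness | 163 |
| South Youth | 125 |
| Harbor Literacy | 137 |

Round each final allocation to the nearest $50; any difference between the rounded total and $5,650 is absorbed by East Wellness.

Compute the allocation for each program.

East Wellness: $2,200; South Youth: $1,650; Harbor Literacy: $1,800

Headcount total: 425.
Pro-rata amounts: East Wellness 163/425 × $5,650 = 2,166.94; South Youth 125/425 × $5,650 = 1,661.76; Harbor Literacy 137/425 × $5,650 = 1,821.29.
Rounded to nearest $50: East Wellness $2,150; South Youth $1,650; Harbor Literacy $1,800. Sum = $5,600.
Difference $5,650 − $5,600 = +$50 applied to East Wellness: East Wellness becomes $2,200.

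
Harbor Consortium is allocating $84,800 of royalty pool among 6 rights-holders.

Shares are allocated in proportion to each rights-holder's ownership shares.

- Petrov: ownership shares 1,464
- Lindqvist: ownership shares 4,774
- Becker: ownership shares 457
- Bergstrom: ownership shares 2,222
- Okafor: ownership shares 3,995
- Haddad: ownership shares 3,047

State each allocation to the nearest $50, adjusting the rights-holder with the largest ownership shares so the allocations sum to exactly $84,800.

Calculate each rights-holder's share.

Sum of ownership shares: 1,464 + 4,774 + 457 + 2,222 + 3,995 + 3,047 = 15,959.
Pro-rata amounts: Petrov 7,779.13; Lindqvist 25,367.20; Becker 2,428.32; Bergstrom 11,806.86; Okafor 21,227.90; Haddad 16,190.59.
After rounding ($50): Petrov $7,800; Lindqvist $25,350; Becker $2,450; Bergstrom $11,800; Okafor $21,250; Haddad $16,200. Sum = $84,850.
Difference $84,800 − $84,850 = −$50 applied to largest ownership shares (Lindqvist): Lindqvist becomes $25,300.

Petrov: $7,800 · Lindqvist: $25,300 · Becker: $2,450 · Bergstrom: $11,800 · Okafor: $21,250 · Haddad: $16,200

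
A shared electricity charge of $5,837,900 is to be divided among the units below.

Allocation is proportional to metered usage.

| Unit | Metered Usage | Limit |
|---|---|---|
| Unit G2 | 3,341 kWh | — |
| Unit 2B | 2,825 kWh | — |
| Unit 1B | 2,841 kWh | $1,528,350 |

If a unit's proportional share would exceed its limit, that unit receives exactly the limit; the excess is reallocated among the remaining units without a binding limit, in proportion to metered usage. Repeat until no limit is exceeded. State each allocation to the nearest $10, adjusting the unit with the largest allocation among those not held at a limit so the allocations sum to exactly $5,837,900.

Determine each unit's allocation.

Combined metered usage = 9,007.
Unconstrained shares: Unit G2 2,165,473.95; Unit 2B 1,831,027.81; Unit 1B 1,841,398.23.
Cap binds for Unit 1B ($1,528,350); remaining pool $4,309,550 reallocated over remaining metered usage 6,166.
Shares after redistribution: Unit G2 2,335,096.75 → $2,335,100; Unit 2B 1,974,453.25 → $1,974,450.

Unit G2: $2,335,100 | Unit 2B: $1,974,450 | Unit 1B: $1,528,350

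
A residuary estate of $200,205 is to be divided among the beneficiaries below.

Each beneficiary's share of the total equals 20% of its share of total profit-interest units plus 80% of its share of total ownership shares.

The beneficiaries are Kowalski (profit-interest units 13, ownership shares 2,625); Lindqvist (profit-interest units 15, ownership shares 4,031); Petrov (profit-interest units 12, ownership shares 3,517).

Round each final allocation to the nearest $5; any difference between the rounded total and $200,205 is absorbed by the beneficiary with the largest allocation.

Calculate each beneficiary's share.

Profit-interest units total 40; ownership shares total 10,173.
Composite weights (20% profit-interest units + 80% ownership shares): Kowalski 0.2714; Lindqvist 0.3920; Petrov 0.3366.
Proportional shares: Kowalski 54,341.40; Lindqvist 78,479.55; Petrov 67,384.05.
Rounded to nearest $5: Kowalski $54,340; Lindqvist $78,480; Petrov $67,385. Sum = $200,205.
Rounded total matches; no reconciliation needed.

Kowalski: $54,340 | Lindqvist: $78,480 | Petrov: $67,385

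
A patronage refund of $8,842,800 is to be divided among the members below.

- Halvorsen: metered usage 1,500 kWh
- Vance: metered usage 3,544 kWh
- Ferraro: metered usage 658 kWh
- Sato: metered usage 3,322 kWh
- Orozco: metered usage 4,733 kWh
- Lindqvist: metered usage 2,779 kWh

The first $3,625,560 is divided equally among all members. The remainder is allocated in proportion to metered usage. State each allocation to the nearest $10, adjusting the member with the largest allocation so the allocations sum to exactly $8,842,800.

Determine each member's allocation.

Halvorsen: $1,077,520 | Vance: $1,722,420 | Ferraro: $811,860 | Sato: $1,652,380 | Orozco: $2,097,560 | Lindqvist: $1,481,060

Equal tier: $3,625,560 ÷ 6 = $604,260 apiece.
Remainder $5,217,240 by metered usage (total 16,536): Halvorsen 473,261.97 → $473,260; Vance 1,118,160.29 → $1,118,160; Ferraro 207,604.25 → $207,600; Sato 1,048,117.52 → $1,048,120; Orozco 1,493,299.28 → $1,493,300; Lindqvist 876,796.68 → $876,800.
Totals: Halvorsen $604,260 + $473,260 = $1,077,520; Vance $604,260 + $1,118,160 = $1,722,420; Ferraro $604,260 + $207,600 = $811,860; Sato $604,260 + $1,048,120 = $1,652,380; Orozco $604,260 + $1,493,300 = $2,097,560; Lindqvist $604,260 + $876,800 = $1,481,060.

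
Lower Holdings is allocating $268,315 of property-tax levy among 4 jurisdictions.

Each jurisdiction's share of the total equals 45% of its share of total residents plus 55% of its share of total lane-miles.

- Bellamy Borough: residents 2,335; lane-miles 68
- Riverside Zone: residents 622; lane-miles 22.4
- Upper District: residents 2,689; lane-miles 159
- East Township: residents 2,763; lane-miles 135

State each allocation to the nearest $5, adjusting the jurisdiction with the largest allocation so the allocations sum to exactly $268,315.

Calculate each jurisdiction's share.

Bellamy Borough: $59,635; Riverside Zone: $17,530; Upper District: $99,650; East Township: $91,500

Residents total 8,409; lane-miles total 384.4.
Blended shares (45% residents + 55% lane-miles): Bellamy Borough 0.2222; Riverside Zone 0.0653; Upper District 0.3714; East Township 0.3410.
Proportional shares: Bellamy Borough 59,632.98; Riverside Zone 17,530.55; Upper District 99,651.33; East Township 91,500.14.
After rounding ($5): Bellamy Borough $59,635; Riverside Zone $17,530; Upper District $99,650; East Township $91,500. Sum = $268,315.
No rounding difference to absorb.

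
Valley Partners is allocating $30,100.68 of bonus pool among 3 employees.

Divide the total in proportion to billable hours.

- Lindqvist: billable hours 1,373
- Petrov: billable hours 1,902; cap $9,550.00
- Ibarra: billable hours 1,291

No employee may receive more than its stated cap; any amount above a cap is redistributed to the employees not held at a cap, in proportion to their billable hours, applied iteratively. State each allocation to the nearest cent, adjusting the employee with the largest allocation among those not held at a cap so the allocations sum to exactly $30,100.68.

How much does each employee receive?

Lindqvist: $10,591.62 · Petrov: $9,550.00 · Ibarra: $9,959.06

Total billable hours = 4,566.
Pro-rata shares before constraints: Lindqvist 9,051.2995; Petrov 12,538.6538; Ibarra 8,510.7266.
Capped: Petrov ($9,550.00); balance $20,550.68 reallocated over remaining billable hours 2,664.
Redistributed shares: Lindqvist 10,591.6230 → $10,591.62; Ibarra 9,959.0570 → $9,959.06.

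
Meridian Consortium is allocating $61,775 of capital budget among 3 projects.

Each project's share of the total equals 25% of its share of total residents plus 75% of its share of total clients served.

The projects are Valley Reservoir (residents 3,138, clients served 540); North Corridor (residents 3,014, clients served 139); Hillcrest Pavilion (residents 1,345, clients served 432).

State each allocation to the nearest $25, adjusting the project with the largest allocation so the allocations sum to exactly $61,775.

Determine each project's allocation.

Residents total 7,497; clients served total 1,111.
Composite weights (25% residents + 75% clients served): Valley Reservoir 0.4692; North Corridor 0.1943; Hillcrest Pavilion 0.3365.
Raw shares: Valley Reservoir 28,983.49; North Corridor 12,005.43; Hillcrest Pavilion 20,786.08.
At nearest $25: Valley Reservoir $28,975; North Corridor $12,000; Hillcrest Pavilion $20,775. Sum = $61,750.
Difference $61,775 − $61,750 = +$25 applied to largest allocation (Valley Reservoir): Valley Reservoir becomes $29,000.

Valley Reservoir: $29,000 · North Corridor: $12,000 · Hillcrest Pavilion: $20,775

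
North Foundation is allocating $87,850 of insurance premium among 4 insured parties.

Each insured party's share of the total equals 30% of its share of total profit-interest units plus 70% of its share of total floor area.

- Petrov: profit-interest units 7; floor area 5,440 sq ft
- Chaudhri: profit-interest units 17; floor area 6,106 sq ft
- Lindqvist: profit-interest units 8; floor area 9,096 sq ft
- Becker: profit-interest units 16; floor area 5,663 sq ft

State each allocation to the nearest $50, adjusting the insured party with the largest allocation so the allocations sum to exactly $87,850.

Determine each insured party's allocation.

Petrov: $16,550; Chaudhri: $23,600; Lindqvist: $25,700; Becker: $22,000

Profit-interest units total 48; floor area total 26,305.
Composite weights (30% profit-interest units + 70% floor area): Petrov 0.1885; Chaudhri 0.2687; Lindqvist 0.2921; Becker 0.2507.
Proportional shares: Petrov 16,560.90; Chaudhri 23,608.48; Lindqvist 25,656.84; Becker 22,023.78.
After rounding ($50): Petrov $16,550; Chaudhri $23,600; Lindqvist $25,650; Becker $22,000. Sum = $87,800.
Difference $87,850 − $87,800 = +$50 applied to largest allocation (Lindqvist): Lindqvist becomes $25,700.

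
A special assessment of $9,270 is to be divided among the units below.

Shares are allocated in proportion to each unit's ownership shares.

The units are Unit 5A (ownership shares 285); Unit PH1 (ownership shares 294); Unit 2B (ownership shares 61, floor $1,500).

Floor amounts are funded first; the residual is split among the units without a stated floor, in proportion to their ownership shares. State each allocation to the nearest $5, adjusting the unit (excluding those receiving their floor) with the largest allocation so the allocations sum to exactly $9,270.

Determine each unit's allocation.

Fund the minimums — Unit 2B $1,500. Remaining pool $7,770.
Remaining pool split over remaining ownership shares 579: Unit 5A 3,824.61 → $3,825; Unit PH1 3,945.39 → $3,945.

Unit 5A: $3,825 · Unit PH1: $3,945 · Unit 2B: $1,500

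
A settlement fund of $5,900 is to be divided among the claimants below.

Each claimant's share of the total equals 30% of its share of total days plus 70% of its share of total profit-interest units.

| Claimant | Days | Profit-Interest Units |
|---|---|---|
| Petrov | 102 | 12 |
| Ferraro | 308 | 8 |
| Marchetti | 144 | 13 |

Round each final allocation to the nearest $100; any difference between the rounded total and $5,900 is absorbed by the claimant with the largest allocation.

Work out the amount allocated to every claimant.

Petrov: $1,800 · Ferraro: $2,000 · Marchetti: $2,100

Totals — days 554, profit-interest units 33.
Combined weights (30% days + 70% profit-interest units): Petrov 0.3098; Ferraro 0.3365; Marchetti 0.3537.
Pro-rata amounts: Petrov 1,827.70; Ferraro 1,985.26; Marchetti 2,087.04.
Rounded to nearest $100: Petrov $1,800; Ferraro $2,000; Marchetti $2,100. Sum = $5,900.
Sum already equals the total — no adjustment.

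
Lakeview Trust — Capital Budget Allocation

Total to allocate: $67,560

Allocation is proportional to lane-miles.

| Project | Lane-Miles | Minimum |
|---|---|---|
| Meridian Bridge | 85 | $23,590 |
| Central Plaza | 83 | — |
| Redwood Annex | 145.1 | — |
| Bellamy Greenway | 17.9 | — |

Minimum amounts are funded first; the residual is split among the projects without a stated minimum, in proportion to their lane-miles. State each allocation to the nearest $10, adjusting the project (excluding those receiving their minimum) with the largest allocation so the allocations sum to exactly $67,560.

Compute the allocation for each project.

Meridian Bridge: $23,590; Central Plaza: $14,840; Redwood Annex: $25,930; Bellamy Greenway: $3,200

Minimums first: Meridian Bridge $23,590. Remaining pool $43,970.
Remaining pool split over remaining lane-miles 246: Central Plaza 14,835.41 → $14,840; Redwood Annex 25,935.15 → $25,940; Bellamy Greenway 3,199.44 → $3,200.
Rounding difference −$10 applied to Redwood Annex → $25,930.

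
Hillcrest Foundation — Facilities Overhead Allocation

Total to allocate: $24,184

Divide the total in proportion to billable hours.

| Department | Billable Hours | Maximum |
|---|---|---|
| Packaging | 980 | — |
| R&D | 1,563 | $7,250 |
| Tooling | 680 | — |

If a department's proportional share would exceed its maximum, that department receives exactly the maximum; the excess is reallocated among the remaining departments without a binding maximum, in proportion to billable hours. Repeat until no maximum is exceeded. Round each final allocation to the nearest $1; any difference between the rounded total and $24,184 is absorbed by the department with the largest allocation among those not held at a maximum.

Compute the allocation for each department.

Billable hours total: 3,223.
Proportional shares (ignoring caps): Packaging 7,353.497; R&D 11,728.08; Tooling 5,102.43.
Capped: R&D ($7,250); residual $16,934 reallocated over remaining billable hours 1,660.
Remaining shares: Packaging 9,997.18 → $9,997; Tooling 6,936.82 → $6,937.

Packaging: $9,997; R&D: $7,250; Tooling: $6,937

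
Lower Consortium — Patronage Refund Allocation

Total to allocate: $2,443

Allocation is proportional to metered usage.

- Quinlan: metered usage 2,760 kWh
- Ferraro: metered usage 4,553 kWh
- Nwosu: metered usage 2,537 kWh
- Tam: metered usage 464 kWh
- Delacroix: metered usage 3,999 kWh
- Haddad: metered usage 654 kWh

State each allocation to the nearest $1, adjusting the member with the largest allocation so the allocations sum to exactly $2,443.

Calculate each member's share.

Metered usage total: 14,967.
Proportional shares: Quinlan 2,760/14,967 × $2,443 = 450.503; Ferraro 4,553/14,967 × $2,443 = 743.17; Nwosu 2,537/14,967 × $2,443 = 414.10; Tam 464/14,967 × $2,443 = 75.74; Delacroix 3,999/14,967 × $2,443 = 652.74; Haddad 654/14,967 × $2,443 = 106.75.
Rounded to nearest $1: Quinlan $451; Ferraro $743; Nwosu $414; Tam $76; Delacroix $653; Haddad $107. Sum = $2,444.
Difference $2,443 − $2,444 = −$1 applied to largest allocation (Ferraro): Ferraro becomes $742.

Quinlan: $451; Ferraro: $742; Nwosu: $414; Tam: $76; Delacroix: $653; Haddad: $107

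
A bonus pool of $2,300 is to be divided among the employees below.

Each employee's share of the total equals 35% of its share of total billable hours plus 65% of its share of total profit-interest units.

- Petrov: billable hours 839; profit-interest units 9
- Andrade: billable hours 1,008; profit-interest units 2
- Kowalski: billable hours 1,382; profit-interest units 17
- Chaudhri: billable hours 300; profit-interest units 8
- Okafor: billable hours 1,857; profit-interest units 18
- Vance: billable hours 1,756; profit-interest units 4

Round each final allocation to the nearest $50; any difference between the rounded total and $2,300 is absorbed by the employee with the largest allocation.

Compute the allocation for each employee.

Billable hours total 7,142; profit-interest units total 58.
Composite weights (35% billable hours + 65% profit-interest units): Petrov 0.1420; Andrade 0.0718; Kowalski 0.2582; Chaudhri 0.1044; Okafor 0.2927; Vance 0.1309.
Pro-rata amounts: Petrov 326.55; Andrade 165.17; Kowalski 593.96; Chaudhri 240.02; Okafor 673.27; Vance 301.03.
At nearest $50: Petrov $350; Andrade $150; Kowalski $600; Chaudhri $250; Okafor $650; Vance $300. Sum = $2,300.
Sum already equals the total — no adjustment.

Petrov: $350 · Andrade: $150 · Kowalski: $600 · Chaudhri: $250 · Okafor: $650 · Vance: $300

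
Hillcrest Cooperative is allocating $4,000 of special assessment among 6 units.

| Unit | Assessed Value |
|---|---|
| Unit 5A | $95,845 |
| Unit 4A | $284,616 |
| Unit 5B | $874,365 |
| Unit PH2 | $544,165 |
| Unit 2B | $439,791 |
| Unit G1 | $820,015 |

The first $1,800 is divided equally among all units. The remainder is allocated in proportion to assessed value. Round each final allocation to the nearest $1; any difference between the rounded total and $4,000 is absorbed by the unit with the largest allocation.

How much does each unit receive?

Unit 5A: $369 · Unit 4A: $505 · Unit 5B: $929 · Unit PH2: $691 · Unit 2B: $616 · Unit G1: $890

$1,800 shared equally gives $300 per unit.
Remainder $2,200 by assessed value (total 3,058,797): Unit 5A 68.94 → $69; Unit 4A 204.71 → $205; Unit 5B 628.88 → $629; Unit PH2 391.38 → $391; Unit 2B 316.31 → $316; Unit G1 589.79 → $590.
Totals: Unit 5A $300 + $69 = $369; Unit 4A $300 + $205 = $505; Unit 5B $300 + $629 = $929; Unit PH2 $300 + $391 = $691; Unit 2B $300 + $316 = $616; Unit G1 $300 + $590 = $890.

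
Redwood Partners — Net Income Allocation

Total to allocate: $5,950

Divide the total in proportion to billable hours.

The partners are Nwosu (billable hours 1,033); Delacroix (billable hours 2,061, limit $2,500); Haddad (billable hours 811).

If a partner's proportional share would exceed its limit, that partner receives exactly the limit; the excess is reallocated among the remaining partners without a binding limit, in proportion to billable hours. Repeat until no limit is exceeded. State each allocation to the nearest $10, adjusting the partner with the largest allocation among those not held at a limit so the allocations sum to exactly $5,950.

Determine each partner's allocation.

Billable hours total: 3,905.
Pro-rata shares before constraints: Nwosu 1,573.97; Delacroix 3,140.32; Haddad 1,235.71.
Capped: Delacroix ($2,500); balance $3,450 reallocated over remaining billable hours 1,844.
Remaining shares: Nwosu 1,932.67 → $1,930; Haddad 1,517.33 → $1,520.

Nwosu: $1,930 · Delacroix: $2,500 · Haddad: $1,520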